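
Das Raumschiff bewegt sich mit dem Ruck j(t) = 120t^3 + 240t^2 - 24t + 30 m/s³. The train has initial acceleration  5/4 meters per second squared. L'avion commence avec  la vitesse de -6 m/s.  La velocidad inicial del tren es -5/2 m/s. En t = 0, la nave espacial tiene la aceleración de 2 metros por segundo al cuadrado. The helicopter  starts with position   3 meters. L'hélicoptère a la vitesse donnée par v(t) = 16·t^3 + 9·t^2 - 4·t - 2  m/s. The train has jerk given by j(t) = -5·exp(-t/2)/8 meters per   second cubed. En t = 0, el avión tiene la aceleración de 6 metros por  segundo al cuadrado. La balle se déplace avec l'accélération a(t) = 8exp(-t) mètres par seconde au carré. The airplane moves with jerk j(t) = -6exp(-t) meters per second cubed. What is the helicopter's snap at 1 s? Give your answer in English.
To solve this, we need to take 3 derivatives of our velocity equation v(t) = 16·t^3 + 9·t^2 - 4·t - 2. Differentiating velocity, we get acceleration: a(t) = 48·t^2 + 18·t - 4. The derivative of acceleration gives jerk: j(t) = 96·t + 18. The derivative of jerk gives snap: s(t) = 96. We have snap s(t) = 96. Substituting t = 1: s(1) = 96.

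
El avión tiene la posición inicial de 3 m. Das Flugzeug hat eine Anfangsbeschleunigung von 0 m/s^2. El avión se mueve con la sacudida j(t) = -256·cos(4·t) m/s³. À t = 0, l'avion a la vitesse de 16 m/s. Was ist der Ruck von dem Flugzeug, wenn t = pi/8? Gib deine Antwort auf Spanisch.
Usando j(t) = -256·cos(4·t) y sustituyendo t = pi/8, encontramos j = 0.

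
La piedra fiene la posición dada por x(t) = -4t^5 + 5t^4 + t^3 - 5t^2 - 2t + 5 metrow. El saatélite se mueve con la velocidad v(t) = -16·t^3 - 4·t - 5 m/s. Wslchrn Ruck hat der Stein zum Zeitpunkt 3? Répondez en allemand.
Um dies zu lösen, müssen wir 3 Ableitungen unserer Gleichung für die Position x(t) = -4·t^5 + 5·t^4 + t^3 - 5·t^2 - 2·t + 5 nehmen. Mit d/dt von x(t) finden wir v(t) = -20·t^4 + 20·t^3 + 3·t^2 - 10·t - 2. Die Ableitung von der Geschwindigkeit ergibt die Beschleunigung: a(t) = -80·t^3 + 60·t^2 + 6·t - 10. Durch Ableiten von der Beschleunigung erhalten wir den Ruck: j(t) = -240·t^2 + 120·t + 6. Mit j(t) = -240·t^2 + 120·t + 6 und Einsetzen von t = 3, finden wir j = -1794.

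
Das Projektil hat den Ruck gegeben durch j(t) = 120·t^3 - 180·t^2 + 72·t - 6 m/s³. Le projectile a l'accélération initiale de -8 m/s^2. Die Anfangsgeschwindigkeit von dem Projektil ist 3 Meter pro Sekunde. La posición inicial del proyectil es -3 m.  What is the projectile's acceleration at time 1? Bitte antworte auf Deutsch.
Wir müssen unsere Gleichung für den Ruck j(t) = 120·t^3 - 180·t^2 + 72·t - 6 1-mal integrieren. Die Stammfunktion von dem Ruck ist die Beschleunigung. Mit a(0) = -8 erhalten wir a(t) = 30·t^4 - 60·t^3 + 36·t^2 - 6·t - 8. Wir haben die Beschleunigung a(t) = 30·t^4 - 60·t^3 + 36·t^2 - 6·t - 8. Durch Einsetzen von t = 1: a(1) = -8.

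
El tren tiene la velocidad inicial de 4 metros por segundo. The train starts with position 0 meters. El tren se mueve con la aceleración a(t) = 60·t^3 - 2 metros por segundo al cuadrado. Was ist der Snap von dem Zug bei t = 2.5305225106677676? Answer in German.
Wir müssen unsere Gleichung für die Beschleunigung a(t) = 60·t^3 - 2 2-mal ableiten. Die Ableitung von der Beschleunigung ergibt den Ruck: j(t) = 180·t^2. Durch Ableiten von dem Ruck erhalten wir den Snap: s(t) = 360·t. Aus der Gleichung für den Snap s(t) = 360·t, setzen wir t = 2.5305225106677676 ein und erhalten s = 910.988103840396.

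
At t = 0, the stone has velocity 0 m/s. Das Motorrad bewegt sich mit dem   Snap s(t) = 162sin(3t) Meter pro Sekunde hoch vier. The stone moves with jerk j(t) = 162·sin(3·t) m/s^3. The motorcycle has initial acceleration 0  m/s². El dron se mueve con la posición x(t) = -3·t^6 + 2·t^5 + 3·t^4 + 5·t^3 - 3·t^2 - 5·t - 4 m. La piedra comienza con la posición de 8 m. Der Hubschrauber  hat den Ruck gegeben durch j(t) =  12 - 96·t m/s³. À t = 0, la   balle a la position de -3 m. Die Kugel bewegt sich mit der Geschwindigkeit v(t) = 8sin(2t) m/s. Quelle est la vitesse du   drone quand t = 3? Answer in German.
Wir müssen unsere Gleichung für die Position x(t) = -3·t^6 + 2·t^5 + 3·t^4 + 5·t^3 - 3·t^2 - 5·t - 4 1-mal ableiten. Die Ableitung von der Position ergibt die Geschwindigkeit: v(t) = -18·t^5 + 10·t^4 + 12·t^3 + 15·t^2 - 6·t - 5. Mit v(t) = -18·t^5 + 10·t^4 + 12·t^3 + 15·t^2 - 6·t - 5 und Einsetzen von t = 3, finden wir v = -3128.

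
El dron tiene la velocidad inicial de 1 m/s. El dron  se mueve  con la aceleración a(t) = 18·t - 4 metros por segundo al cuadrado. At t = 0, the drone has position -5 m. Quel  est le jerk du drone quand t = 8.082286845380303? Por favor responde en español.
Partiendo de la aceleración a(t) = 18·t - 4, tomamos 1 derivada. Tomando d/dt de a(t), encontramos j(t) = 18. Tenemos la sacudida j(t) = 18. Sustituyendo t = 8.082286845380303: j(8.082286845380303) = 18.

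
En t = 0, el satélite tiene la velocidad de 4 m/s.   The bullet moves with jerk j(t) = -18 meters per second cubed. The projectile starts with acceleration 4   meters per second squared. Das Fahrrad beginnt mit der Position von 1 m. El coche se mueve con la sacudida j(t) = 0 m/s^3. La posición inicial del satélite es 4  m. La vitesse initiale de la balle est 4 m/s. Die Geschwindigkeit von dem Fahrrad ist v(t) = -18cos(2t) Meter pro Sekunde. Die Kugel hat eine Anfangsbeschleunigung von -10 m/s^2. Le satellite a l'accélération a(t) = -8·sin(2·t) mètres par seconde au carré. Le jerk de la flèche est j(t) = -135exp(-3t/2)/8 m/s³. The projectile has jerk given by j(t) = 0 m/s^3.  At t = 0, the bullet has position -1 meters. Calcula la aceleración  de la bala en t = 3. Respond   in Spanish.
Necesitamos integrar nuestra ecuación de la sacudida j(t) = -18 1 vez. Tomando ∫j(t)dt y aplicando a(0) = -10, encontramos a(t) = -18·t - 10. De la ecuación de la aceleración a(t) = -18·t - 10, sustituimos t = 3 para obtener a = -64.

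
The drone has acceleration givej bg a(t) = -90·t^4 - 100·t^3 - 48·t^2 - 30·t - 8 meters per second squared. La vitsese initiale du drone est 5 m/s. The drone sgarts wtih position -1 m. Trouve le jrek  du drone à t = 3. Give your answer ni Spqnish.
Debemos derivar nuestra ecuación de la aceleración a(t) = -90·t^4 - 100·t^3 - 48·t^2 - 30·t - 8 1 vez. La derivada de la aceleración da la sacudida: j(t) = -360·t^3 - 300·t^2 - 96·t - 30. Tenemos la sacudida j(t) = -360·t^3 - 300·t^2 - 96·t - 30. Sustituyendo t = 3: j(3) = -12738.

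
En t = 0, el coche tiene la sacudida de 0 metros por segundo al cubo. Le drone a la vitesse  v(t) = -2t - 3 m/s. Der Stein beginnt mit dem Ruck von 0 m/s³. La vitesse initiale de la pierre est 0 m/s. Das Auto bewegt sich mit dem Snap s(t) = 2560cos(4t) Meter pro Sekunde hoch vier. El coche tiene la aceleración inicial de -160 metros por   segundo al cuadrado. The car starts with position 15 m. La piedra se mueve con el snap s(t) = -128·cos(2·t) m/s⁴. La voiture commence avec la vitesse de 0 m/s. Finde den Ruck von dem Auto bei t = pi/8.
Ausgehend von dem Snap s(t) = 2560·cos(4·t), nehmen wir 1 Integral. Durch Integration von dem Snap und Verwendung der Anfangsbedingung j(0) = 0, erhalten wir j(t) = 640·sin(4·t). Mit j(t) = 640·sin(4·t) und Einsetzen von t = pi/8, finden wir j = 640.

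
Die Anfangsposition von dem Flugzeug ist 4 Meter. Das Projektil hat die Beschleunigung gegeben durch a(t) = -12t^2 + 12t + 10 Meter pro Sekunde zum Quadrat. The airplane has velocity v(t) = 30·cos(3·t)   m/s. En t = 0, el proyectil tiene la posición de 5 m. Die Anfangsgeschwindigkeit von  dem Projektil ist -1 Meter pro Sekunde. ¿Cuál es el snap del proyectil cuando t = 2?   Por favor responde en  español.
Debemos derivar nuestra ecuación de la aceleración a(t) = -12·t^2 + 12·t + 10 2 veces. Tomando d/dt de a(t), encontramos j(t) = 12 - 24·t. Derivando la sacudida, obtenemos el snap: s(t) = -24. Tenemos el snap s(t) = -24. Sustituyendo t = 2: s(2) = -24.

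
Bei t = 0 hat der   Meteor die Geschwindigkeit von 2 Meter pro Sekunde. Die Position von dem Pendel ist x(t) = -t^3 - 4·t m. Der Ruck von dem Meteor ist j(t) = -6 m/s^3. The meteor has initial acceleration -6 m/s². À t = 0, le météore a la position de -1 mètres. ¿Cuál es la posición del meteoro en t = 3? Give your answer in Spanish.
Para resolver esto, necesitamos tomar 3 antiderivadas de nuestra ecuación de la sacudida j(t) = -6. Tomando ∫j(t)dt y aplicando a(0) = -6, encontramos a(t) = -6·t - 6. La integral de la aceleración es la velocidad. Usando v(0) = 2, obtenemos v(t) = -3·t^2 - 6·t + 2. La integral de la velocidad es la posición. Usando x(0) = -1, obtenemos x(t) = -t^3 - 3·t^2 + 2·t - 1. De la ecuación de la posición x(t) = -t^3 - 3·t^2 + 2·t - 1, sustituimos t = 3 para obtener x = -49.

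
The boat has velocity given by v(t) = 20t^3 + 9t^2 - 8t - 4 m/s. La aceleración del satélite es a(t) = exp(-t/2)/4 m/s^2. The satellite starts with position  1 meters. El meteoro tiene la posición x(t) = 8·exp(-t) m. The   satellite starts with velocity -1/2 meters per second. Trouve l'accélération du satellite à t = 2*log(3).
De l'équation de l'accélération a(t) = exp(-t/2)/4, nous substituons t = 2*log(3) pour obtenir a = 1/12.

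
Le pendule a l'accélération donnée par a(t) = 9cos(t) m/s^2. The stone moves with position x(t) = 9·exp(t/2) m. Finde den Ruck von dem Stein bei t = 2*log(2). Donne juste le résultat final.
Der Ruck bei t = 2*log(2) ist j = 9/4.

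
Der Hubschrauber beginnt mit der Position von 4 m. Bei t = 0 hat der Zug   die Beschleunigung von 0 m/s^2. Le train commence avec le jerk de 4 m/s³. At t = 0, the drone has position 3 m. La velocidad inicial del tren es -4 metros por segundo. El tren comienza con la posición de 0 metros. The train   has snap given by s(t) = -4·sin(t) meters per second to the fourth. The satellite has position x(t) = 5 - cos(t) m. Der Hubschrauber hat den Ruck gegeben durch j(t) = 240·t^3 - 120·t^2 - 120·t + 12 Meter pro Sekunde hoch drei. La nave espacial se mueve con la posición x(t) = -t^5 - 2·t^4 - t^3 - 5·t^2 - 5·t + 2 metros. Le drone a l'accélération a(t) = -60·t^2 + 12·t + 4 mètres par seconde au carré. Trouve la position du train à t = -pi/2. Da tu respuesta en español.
Necesitamos integrar nuestra ecuación del snap s(t) = -4·sin(t) 4 veces. La integral del snap es la sacudida. Usando j(0) = 4, obtenemos j(t) = 4·cos(t). Integrando la sacudida y usando la condición inicial a(0) = 0, obtenemos a(t) = 4·sin(t). Tomando ∫a(t)dt y aplicando v(0) = -4, encontramos v(t) = -4·cos(t). Integrando la velocidad y usando la condición inicial x(0) = 0, obtenemos x(t) = -4·sin(t). Usando x(t) = -4·sin(t) y sustituyendo t = -pi/2, encontramos x = 4.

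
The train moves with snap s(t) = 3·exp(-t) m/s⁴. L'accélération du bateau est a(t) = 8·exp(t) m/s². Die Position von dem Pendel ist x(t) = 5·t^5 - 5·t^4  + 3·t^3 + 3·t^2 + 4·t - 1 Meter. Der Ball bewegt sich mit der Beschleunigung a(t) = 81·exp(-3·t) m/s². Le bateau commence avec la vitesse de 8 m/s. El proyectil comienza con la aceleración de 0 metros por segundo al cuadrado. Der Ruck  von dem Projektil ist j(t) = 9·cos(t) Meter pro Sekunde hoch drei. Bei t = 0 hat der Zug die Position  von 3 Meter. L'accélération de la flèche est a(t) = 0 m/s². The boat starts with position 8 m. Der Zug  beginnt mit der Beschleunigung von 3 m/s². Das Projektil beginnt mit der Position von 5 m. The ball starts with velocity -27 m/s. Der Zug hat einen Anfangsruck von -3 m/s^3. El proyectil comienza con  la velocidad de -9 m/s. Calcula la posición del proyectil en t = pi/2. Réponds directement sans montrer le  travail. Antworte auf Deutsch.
Bei t = pi/2, x = -4.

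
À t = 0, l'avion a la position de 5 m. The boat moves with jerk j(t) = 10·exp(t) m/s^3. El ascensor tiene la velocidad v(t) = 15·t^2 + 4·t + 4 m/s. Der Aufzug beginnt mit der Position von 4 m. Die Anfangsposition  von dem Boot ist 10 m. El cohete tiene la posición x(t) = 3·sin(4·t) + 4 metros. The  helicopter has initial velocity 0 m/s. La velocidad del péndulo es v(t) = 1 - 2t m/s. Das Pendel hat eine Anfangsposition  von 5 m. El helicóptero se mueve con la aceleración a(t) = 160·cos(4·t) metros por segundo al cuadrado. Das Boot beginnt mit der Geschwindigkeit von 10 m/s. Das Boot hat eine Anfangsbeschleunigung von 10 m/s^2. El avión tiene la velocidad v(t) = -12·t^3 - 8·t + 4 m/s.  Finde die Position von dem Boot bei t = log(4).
Wir müssen unsere Gleichung für den Ruck j(t) = 10·exp(t) 3-mal integrieren. Durch Integration von dem Ruck und Verwendung der Anfangsbedingung a(0) = 10, erhalten wir a(t) = 10·exp(t). Das Integral von der Beschleunigung, mit v(0) = 10, ergibt die Geschwindigkeit: v(t) = 10·exp(t). Das Integral von der Geschwindigkeit, mit x(0) = 10, ergibt die Position: x(t) = 10·exp(t). Mit x(t) = 10·exp(t) und Einsetzen von t = log(4), finden wir x = 40.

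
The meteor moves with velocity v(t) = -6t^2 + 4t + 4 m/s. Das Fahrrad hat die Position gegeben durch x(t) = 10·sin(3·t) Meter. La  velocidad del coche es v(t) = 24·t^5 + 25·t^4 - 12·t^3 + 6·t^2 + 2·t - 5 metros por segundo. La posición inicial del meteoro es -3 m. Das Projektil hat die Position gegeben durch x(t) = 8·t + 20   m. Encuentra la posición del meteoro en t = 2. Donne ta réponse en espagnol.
Debemos encontrar la integral de nuestra ecuación de la velocidad v(t) = -6·t^2 + 4·t + 4 1 vez. La antiderivada de la velocidad es la posición. Usando x(0) = -3, obtenemos x(t) = -2·t^3 + 2·t^2 + 4·t - 3. De la ecuación de la posición x(t) = -2·t^3 + 2·t^2 + 4·t - 3, sustituimos t = 2 para obtener x = -3.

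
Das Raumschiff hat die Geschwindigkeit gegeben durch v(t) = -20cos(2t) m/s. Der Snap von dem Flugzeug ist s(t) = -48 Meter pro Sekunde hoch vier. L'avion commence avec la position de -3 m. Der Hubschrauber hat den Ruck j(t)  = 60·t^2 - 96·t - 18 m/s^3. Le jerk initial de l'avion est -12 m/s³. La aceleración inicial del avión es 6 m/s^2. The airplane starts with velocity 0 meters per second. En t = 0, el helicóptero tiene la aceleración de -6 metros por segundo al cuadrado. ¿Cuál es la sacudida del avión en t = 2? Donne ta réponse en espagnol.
Necesitamos integrar nuestra ecuación del snap s(t) = -48 1 vez. Integrando el snap y usando la condición inicial j(0) = -12, obtenemos j(t) = -48·t - 12. De la ecuación de la sacudida j(t) = -48·t - 12, sustituimos t = 2 para obtener j = -108.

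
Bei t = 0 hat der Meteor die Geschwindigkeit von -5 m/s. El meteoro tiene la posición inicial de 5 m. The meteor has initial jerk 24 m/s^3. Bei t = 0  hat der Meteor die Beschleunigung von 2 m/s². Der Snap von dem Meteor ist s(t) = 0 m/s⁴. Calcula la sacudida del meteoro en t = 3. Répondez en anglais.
Starting from snap s(t) = 0, we take 1 antiderivative. The integral of snap is jerk. Using j(0) = 24, we get j(t) = 24. We have jerk j(t) = 24. Substituting t = 3: j(3) = 24.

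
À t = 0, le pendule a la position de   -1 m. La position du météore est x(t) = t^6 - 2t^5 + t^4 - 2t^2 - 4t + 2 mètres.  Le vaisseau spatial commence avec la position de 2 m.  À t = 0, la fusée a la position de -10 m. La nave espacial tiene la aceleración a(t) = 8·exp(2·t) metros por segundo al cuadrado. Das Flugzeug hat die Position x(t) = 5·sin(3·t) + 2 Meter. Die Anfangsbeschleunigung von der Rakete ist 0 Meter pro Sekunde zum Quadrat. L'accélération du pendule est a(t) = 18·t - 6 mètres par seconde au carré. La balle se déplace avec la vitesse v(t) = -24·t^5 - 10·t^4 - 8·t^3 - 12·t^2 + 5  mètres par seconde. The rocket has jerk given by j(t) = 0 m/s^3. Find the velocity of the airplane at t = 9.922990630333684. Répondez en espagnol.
Partiendo de la posición x(t) = 5·sin(3·t) + 2, tomamos 1 derivada. La derivada de la posición da la velocidad: v(t) = 15·cos(3·t). Tenemos la velocidad v(t) = 15·cos(3·t). Sustituyendo t = 9.922990630333684: v(9.922990630333684) = -1.14127077910421.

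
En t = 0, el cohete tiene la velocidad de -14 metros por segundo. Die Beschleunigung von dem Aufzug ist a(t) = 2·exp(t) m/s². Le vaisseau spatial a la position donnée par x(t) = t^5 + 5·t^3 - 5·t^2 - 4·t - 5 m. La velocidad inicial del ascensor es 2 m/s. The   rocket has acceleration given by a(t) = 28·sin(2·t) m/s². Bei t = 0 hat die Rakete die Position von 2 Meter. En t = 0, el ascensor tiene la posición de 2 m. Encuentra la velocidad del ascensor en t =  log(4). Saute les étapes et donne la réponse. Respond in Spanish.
v(log(4)) = 8.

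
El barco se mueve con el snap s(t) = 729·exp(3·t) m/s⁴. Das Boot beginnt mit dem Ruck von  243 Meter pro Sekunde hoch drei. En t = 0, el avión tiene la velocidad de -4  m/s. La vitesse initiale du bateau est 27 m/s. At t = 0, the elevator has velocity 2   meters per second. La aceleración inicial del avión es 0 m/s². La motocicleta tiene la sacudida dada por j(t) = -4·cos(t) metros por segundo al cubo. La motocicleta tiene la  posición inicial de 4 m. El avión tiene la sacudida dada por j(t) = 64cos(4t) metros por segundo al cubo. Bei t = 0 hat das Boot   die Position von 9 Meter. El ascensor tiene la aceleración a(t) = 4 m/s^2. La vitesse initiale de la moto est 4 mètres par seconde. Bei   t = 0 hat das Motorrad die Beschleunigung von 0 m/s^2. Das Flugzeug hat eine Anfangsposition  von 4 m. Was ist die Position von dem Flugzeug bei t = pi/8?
Ausgehend von dem Ruck j(t) = 64·cos(4·t), nehmen wir 3 Integrale. Die Stammfunktion von dem Ruck ist die Beschleunigung. Mit a(0) = 0 erhalten wir a(t) = 16·sin(4·t). Mit ∫a(t)dt und Anwendung von v(0) = -4, finden wir v(t) = -4·cos(4·t). Die Stammfunktion von der Geschwindigkeit, mit x(0) = 4, ergibt die Position: x(t) = 4 - sin(4·t). Wir haben die Position x(t) = 4 - sin(4·t). Durch Einsetzen von t = pi/8: x(pi/8) = 3.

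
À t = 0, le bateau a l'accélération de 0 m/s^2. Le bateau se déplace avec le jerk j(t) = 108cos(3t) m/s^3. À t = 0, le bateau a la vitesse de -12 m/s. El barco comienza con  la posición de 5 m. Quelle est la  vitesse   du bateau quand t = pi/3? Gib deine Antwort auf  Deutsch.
Wir müssen das Integral unserer Gleichung für den Ruck j(t) = 108·cos(3·t) 2-mal finden. Das Integral von dem Ruck ist die Beschleunigung. Mit a(0) = 0 erhalten wir a(t) = 36·sin(3·t). Durch Integration von der Beschleunigung und Verwendung der Anfangsbedingung v(0) = -12, erhalten wir v(t) = -12·cos(3·t). Aus der Gleichung für die Geschwindigkeit v(t) = -12·cos(3·t), setzen wir t = pi/3 ein und erhalten v = 12.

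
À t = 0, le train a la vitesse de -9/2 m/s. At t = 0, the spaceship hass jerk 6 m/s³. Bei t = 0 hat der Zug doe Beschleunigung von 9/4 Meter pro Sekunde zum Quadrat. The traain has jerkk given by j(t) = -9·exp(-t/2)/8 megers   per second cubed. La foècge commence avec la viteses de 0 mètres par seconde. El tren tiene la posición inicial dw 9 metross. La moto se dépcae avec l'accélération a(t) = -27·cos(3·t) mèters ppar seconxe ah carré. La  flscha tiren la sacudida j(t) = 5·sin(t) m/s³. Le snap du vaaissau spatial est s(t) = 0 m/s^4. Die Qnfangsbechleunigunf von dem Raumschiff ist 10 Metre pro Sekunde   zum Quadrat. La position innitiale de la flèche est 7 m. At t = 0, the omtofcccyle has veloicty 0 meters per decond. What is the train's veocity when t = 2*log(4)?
Starting from jerk j(t) = -9·exp(-t/2)/8, we take 2 integrals. Finding the antiderivative of j(t) and using a(0) = 9/4: a(t) = 9·exp(-t/2)/4. Integrating acceleration and using the initial condition v(0) = -9/2, we get v(t) = -9·exp(-t/2)/2. From the given velocity equation v(t) = -9·exp(-t/2)/2, we substitute t = 2*log(4) to get v = -9/8.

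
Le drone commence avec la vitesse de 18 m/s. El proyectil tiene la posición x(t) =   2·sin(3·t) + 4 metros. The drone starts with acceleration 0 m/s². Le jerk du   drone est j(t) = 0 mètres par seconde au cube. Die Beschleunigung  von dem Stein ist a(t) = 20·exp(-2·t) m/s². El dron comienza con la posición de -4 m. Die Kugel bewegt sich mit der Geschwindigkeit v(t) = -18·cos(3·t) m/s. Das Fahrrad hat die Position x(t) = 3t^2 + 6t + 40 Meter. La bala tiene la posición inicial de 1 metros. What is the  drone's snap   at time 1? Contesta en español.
Debemos derivar nuestra ecuación de la sacudida j(t) = 0 1 vez. Tomando d/dt de j(t), encontramos s(t) = 0. De la ecuación del snap s(t) = 0, sustituimos t = 1 para obtener s = 0.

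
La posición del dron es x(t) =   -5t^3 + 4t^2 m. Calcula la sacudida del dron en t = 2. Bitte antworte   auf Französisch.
Pour résoudre ceci, nous devons prendre 3 dérivées de notre équation de la position x(t) = -5·t^3 + 4·t^2. En prenant d/dt de x(t), nous trouvons v(t) = -15·t^2 + 8·t. En prenant d/dt de v(t), nous trouvons a(t) = 8 - 30·t. En dérivant l'accélération, nous obtenons le jerk: j(t) = -30. Nous avons le jerk j(t) = -30. En substituant t = 2: j(2) = -30.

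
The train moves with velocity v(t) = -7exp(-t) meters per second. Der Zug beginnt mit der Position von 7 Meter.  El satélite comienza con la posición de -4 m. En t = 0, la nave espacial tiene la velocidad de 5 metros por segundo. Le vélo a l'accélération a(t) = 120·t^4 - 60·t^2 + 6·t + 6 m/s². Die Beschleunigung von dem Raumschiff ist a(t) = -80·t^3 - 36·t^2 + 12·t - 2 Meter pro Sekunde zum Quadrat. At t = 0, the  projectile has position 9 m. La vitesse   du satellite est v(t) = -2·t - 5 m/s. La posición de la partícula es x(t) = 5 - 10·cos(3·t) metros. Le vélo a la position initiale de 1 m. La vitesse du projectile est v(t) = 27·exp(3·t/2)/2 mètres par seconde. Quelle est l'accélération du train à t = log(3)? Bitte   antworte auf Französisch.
Pour résoudre ceci, nous devons prendre 1 dérivée de notre équation de la vitesse v(t) = -7·exp(-t). En prenant d/dt de v(t), nous trouvons a(t) = 7·exp(-t). De l'équation de l'accélération a(t) = 7·exp(-t), nous substituons t = log(3) pour obtenir a = 7/3.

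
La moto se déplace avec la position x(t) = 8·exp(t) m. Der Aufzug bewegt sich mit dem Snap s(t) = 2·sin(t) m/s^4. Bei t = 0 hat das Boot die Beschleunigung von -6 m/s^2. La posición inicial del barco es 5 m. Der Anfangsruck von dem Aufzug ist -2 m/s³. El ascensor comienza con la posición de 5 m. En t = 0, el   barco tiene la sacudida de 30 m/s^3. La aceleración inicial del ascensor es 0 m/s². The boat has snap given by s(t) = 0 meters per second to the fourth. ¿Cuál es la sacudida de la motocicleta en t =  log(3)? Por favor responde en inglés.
Starting from position x(t) = 8·exp(t), we take 3 derivatives. Differentiating position, we get velocity: v(t) = 8·exp(t). Differentiating velocity, we get acceleration: a(t) = 8·exp(t). The derivative of acceleration gives jerk: j(t) = 8·exp(t). We have jerk j(t) = 8·exp(t). Substituting t = log(3): j(log(3)) = 24.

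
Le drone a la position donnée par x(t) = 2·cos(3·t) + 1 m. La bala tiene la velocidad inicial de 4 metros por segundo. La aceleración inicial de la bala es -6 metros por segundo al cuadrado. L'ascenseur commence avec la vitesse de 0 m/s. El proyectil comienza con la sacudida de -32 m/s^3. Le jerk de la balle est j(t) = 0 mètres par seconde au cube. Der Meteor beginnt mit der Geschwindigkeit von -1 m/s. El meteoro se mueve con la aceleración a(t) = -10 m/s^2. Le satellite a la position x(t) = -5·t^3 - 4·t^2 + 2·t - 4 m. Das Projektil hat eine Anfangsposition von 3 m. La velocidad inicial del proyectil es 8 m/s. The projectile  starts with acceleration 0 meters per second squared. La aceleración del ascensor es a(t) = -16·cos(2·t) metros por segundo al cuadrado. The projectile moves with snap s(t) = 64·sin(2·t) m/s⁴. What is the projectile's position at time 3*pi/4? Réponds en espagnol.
Debemos encontrar la integral de nuestra ecuación del snap s(t) = 64·sin(2·t) 4 veces. Integrando el snap y usando la condición inicial j(0) = -32, obtenemos j(t) = -32·cos(2·t). La antiderivada de la sacudida, con a(0) = 0, da la aceleración: a(t) = -16·sin(2·t). Integrando la aceleración y usando la condición inicial v(0) = 8, obtenemos v(t) = 8·cos(2·t). Tomando ∫v(t)dt y aplicando x(0) = 3, encontramos x(t) = 4·sin(2·t) + 3. De la ecuación de la posición x(t) = 4·sin(2·t) + 3, sustituimos t = 3*pi/4 para obtener x = -1.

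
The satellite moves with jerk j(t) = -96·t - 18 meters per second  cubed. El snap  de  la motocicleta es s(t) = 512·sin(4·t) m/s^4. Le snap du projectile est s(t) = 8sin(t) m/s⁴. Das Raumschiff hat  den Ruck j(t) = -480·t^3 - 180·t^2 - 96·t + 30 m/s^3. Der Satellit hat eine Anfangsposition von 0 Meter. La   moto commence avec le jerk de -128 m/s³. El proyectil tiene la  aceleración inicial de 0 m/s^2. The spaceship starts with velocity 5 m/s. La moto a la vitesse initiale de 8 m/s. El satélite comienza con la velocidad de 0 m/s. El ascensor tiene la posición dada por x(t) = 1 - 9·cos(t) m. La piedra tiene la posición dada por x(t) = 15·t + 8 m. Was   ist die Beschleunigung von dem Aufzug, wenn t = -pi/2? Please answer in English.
Starting from position x(t) = 1 - 9·cos(t), we take 2 derivatives. The derivative of position gives velocity: v(t) = 9·sin(t). The derivative of velocity gives acceleration: a(t) = 9·cos(t). We have acceleration a(t) = 9·cos(t). Substituting t = -pi/2: a(-pi/2) = 0.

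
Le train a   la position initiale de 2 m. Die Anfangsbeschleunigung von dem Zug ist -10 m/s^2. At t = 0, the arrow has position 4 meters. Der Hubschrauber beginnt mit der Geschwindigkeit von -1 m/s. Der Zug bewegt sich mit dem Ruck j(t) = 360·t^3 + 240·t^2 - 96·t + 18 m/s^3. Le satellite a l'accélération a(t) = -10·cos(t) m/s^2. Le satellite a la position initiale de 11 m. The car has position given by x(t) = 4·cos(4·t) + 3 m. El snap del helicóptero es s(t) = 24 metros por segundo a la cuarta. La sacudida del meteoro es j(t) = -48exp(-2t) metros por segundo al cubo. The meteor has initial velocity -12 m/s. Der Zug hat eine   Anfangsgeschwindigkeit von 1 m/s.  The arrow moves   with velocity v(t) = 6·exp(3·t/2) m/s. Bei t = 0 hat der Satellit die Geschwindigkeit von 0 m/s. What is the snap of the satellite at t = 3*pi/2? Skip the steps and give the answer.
At t = 3*pi/2, s = 0.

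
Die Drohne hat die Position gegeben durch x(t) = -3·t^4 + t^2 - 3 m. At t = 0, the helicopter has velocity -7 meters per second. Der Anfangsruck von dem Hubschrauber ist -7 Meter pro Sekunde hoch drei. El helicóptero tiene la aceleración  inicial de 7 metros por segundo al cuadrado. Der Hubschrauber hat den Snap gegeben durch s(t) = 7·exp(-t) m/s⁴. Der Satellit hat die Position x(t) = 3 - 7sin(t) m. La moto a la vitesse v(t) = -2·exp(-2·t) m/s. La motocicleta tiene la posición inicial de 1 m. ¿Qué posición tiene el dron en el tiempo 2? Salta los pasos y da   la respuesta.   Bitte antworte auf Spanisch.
En t = 2, x = -47.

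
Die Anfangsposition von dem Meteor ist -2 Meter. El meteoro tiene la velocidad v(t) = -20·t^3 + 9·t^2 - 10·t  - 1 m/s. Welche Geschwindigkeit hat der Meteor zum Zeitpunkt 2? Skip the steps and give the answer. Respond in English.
At t = 2, v = -145.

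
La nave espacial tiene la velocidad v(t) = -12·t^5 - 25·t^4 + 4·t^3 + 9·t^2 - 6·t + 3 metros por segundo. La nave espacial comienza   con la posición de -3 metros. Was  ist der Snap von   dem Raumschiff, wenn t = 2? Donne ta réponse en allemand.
Ausgehend von der Geschwindigkeit v(t) = -12·t^5 - 25·t^4 + 4·t^3 + 9·t^2 - 6·t + 3, nehmen wir 3 Ableitungen. Mit d/dt von v(t) finden wir a(t) = -60·t^4 - 100·t^3 + 12·t^2 + 18·t - 6. Die Ableitung von der Beschleunigung ergibt den Ruck: j(t) = -240·t^3 - 300·t^2 + 24·t + 18. Die Ableitung von dem Ruck ergibt den Snap: s(t) = -720·t^2 - 600·t + 24. Wir haben den Snap s(t) = -720·t^2 - 600·t + 24. Durch Einsetzen von t = 2: s(2) = -4056.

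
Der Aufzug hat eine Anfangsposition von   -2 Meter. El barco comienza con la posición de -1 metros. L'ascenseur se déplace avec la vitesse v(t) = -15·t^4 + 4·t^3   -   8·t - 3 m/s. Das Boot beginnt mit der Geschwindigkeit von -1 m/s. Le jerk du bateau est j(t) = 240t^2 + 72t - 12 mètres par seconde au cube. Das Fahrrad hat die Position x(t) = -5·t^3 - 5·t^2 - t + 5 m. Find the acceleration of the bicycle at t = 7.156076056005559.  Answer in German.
Ausgehend von der Position x(t) = -5·t^3 - 5·t^2 - t + 5, nehmen wir 2 Ableitungen. Durch Ableiten von der Position erhalten wir die Geschwindigkeit: v(t) = -15·t^2 - 10·t - 1. Mit d/dt von v(t) finden wir a(t) = -30·t - 10. Wir haben die Beschleunigung a(t) = -30·t - 10. Durch Einsetzen von t = 7.156076056005559: a(7.156076056005559) = -224.682281680167.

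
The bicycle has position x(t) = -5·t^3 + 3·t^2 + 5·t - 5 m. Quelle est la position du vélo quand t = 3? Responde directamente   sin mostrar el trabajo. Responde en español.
x(3) = -98.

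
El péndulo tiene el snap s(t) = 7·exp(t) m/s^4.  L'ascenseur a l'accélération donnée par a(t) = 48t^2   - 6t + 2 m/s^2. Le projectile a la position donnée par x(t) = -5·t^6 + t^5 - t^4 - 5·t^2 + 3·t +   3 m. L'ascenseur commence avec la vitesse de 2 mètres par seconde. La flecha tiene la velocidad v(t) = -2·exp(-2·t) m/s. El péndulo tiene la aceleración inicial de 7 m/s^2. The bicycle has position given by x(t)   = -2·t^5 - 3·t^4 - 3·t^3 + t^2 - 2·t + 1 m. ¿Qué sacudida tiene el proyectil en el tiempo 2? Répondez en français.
En partant de la position x(t) = -5·t^6 + t^5 - t^4 - 5·t^2 + 3·t + 3, nous prenons 3 dérivées. En prenant d/dt de x(t), nous trouvons v(t) = -30·t^5 + 5·t^4 - 4·t^3 - 10·t + 3. En dérivant la vitesse, nous obtenons l'accélération: a(t) = -150·t^4 + 20·t^3 - 12·t^2 - 10. En dérivant l'accélération, nous obtenons le jerk: j(t) = -600·t^3 + 60·t^2 - 24·t. En utilisant j(t) = -600·t^3 + 60·t^2 - 24·t et en substituant t = 2, nous trouvons j = -4608.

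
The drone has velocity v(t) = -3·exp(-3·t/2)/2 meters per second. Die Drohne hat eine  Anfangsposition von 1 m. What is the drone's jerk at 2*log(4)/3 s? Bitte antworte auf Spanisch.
Para resolver esto, necesitamos tomar 2 derivadas de nuestra ecuación de la velocidad v(t) = -3·exp(-3·t/2)/2. Derivando la velocidad, obtenemos la aceleración: a(t) = 9·exp(-3·t/2)/4. La derivada de la aceleración da la sacudida: j(t) = -27·exp(-3·t/2)/8. Tenemos la sacudida j(t) = -27·exp(-3·t/2)/8. Sustituyendo t = 2*log(4)/3: j(2*log(4)/3) = -27/32.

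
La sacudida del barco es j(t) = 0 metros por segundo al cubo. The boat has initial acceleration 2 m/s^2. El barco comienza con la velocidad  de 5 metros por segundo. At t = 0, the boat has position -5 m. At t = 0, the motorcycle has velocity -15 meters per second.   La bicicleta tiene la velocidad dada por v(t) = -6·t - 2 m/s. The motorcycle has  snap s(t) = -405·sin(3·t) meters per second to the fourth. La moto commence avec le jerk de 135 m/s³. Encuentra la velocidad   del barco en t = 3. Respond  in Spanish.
Para resolver esto, necesitamos tomar 2 integrales de nuestra ecuación de la sacudida j(t) = 0. Tomando ∫j(t)dt y aplicando a(0) = 2, encontramos a(t) = 2. La integral de la aceleración es la velocidad. Usando v(0) = 5, obtenemos v(t) = 2·t + 5. Usando v(t) = 2·t + 5 y sustituyendo t = 3, encontramos v = 11.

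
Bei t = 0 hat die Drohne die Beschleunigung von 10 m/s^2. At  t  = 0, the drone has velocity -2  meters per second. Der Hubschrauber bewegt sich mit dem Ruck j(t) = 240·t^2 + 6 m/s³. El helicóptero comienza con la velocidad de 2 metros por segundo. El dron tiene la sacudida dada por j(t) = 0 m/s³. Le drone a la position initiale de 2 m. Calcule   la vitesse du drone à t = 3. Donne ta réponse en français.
Nous devons trouver la primitive de notre équation du jerk j(t) = 0 2 fois. L'intégrale du jerk, avec a(0) = 10, donne l'accélération: a(t) = 10. En intégrant l'accélération et en utilisant la condition initiale v(0) = -2, nous obtenons v(t) = 10·t - 2. De l'équation de la vitesse v(t) = 10·t - 2, nous substituons t = 3 pour obtenir v = 28.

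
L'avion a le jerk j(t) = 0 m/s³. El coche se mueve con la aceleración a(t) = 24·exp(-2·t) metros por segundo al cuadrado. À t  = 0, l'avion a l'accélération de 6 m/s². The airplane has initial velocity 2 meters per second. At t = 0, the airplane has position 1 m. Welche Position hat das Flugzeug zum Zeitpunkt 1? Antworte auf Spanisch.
Debemos encontrar la antiderivada de nuestra ecuación de la sacudida j(t) = 0 3 veces. Tomando ∫j(t)dt y aplicando a(0) = 6, encontramos a(t) = 6. La antiderivada de la aceleración es la velocidad. Usando v(0) = 2, obtenemos v(t) = 6·t + 2. La antiderivada de la velocidad es la posición. Usando x(0) = 1, obtenemos x(t) = 3·t^2 + 2·t + 1. Tenemos la posición x(t) = 3·t^2 + 2·t + 1. Sustituyendo t = 1: x(1) = 6.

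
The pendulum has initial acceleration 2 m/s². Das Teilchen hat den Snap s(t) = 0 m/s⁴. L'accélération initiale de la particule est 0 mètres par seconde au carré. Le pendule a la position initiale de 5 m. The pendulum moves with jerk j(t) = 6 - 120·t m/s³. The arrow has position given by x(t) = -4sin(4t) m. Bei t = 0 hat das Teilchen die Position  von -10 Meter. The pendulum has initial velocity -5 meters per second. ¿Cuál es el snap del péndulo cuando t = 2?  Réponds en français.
En partant du jerk j(t) = 6 - 120·t, nous prenons 1 dérivée. La dérivée du jerk donne le snap: s(t) = -120. Nous avons le snap s(t) = -120. En substituant t = 2: s(2) = -120.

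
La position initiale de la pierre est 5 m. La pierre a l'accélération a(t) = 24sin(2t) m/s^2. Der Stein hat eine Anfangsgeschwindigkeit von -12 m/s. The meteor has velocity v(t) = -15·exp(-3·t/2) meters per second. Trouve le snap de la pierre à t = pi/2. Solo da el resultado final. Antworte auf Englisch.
The answer is 0.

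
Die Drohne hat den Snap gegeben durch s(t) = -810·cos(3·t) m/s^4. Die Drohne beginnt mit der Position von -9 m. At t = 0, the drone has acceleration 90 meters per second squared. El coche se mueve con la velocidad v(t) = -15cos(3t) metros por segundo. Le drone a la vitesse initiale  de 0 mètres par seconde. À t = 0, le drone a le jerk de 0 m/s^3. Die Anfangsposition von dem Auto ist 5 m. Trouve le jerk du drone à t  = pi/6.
Nous devons trouver la primitive de notre équation du snap s(t) = -810·cos(3·t) 1 fois. La primitive du snap est le jerk. En utilisant j(0) = 0, nous obtenons j(t) = -270·sin(3·t). Nous avons le jerk j(t) = -270·sin(3·t). En substituant t = pi/6: j(pi/6) = -270.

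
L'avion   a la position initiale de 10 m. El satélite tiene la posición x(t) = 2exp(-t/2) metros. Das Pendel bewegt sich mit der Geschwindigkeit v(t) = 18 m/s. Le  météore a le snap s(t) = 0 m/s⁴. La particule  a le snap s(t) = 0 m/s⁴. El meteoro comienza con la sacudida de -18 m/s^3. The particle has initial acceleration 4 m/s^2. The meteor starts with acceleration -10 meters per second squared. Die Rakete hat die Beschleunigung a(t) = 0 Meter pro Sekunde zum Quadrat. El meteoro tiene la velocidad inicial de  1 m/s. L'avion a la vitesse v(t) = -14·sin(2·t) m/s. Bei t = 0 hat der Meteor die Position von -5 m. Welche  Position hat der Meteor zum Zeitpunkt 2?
Wir müssen unsere Gleichung für den Snap s(t) = 0 4-mal integrieren. Mit ∫s(t)dt und Anwendung von j(0) = -18, finden wir j(t) = -18. Durch Integration von dem Ruck und Verwendung der Anfangsbedingung a(0) = -10, erhalten wir a(t) = -18·t - 10. Durch Integration von der Beschleunigung und Verwendung der Anfangsbedingung v(0) = 1, erhalten wir v(t) = -9·t^2 - 10·t + 1. Mit ∫v(t)dt und Anwendung von x(0) = -5, finden wir x(t) = -3·t^3 - 5·t^2 + t - 5. Mit x(t) = -3·t^3 - 5·t^2 + t - 5 und Einsetzen von t = 2, finden wir x = -47.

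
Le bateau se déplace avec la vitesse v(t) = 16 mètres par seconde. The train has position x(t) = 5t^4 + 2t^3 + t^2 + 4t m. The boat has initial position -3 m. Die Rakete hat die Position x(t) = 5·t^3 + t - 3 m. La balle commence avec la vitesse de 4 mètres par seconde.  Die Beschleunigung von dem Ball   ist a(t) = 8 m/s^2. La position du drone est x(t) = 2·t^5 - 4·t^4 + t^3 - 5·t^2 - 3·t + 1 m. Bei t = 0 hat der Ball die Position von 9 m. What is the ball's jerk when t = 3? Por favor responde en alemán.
Um dies zu lösen, müssen wir 1 Ableitung unserer Gleichung für die Beschleunigung a(t) = 8 nehmen. Mit d/dt von a(t) finden wir j(t) = 0. Aus der Gleichung für den Ruck j(t) = 0, setzen wir t = 3 ein und erhalten j = 0.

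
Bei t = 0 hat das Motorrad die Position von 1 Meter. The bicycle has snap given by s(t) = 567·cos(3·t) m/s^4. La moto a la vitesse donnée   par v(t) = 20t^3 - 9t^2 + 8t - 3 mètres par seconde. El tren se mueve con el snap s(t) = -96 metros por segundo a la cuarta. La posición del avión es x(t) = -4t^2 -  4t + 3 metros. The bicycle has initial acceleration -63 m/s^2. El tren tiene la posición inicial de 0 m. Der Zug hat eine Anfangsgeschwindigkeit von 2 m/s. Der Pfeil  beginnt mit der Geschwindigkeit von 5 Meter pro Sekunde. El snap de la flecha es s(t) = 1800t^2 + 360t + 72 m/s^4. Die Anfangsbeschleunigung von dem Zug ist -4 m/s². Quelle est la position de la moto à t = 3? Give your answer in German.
Wir müssen die Stammfunktion unserer Gleichung für die Geschwindigkeit v(t) = 20·t^3 - 9·t^2 + 8·t - 3 1-mal finden. Die Stammfunktion von der Geschwindigkeit ist die Position. Mit x(0) = 1 erhalten wir x(t) = 5·t^4 - 3·t^3 + 4·t^2 - 3·t + 1. Wir haben die Position x(t) = 5·t^4 - 3·t^3 + 4·t^2 - 3·t + 1. Durch Einsetzen von t = 3: x(3) = 352.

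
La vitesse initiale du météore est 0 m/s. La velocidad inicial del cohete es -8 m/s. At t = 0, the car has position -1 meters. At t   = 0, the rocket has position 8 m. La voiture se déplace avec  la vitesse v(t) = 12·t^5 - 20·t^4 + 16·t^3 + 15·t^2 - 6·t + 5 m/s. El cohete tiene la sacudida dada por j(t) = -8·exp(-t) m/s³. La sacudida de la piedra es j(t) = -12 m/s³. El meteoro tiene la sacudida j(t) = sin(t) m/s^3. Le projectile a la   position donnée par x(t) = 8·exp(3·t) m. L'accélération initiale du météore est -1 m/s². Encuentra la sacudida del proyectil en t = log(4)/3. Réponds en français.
Nous devons dériver notre équation de la position x(t) = 8·exp(3·t) 3 fois. En dérivant la position, nous obtenons la vitesse: v(t) = 24·exp(3·t). En prenant d/dt de v(t), nous trouvons a(t) = 72·exp(3·t). En dérivant l'accélération, nous obtenons le jerk: j(t) = 216·exp(3·t). En utilisant j(t) = 216·exp(3·t) et en substituant t = log(4)/3, nous trouvons j = 864.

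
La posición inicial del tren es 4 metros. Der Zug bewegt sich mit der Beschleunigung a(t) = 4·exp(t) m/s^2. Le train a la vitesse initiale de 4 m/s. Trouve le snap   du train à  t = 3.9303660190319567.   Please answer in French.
Nous devons dériver notre équation de l'accélération a(t) = 4·exp(t) 2 fois. La dérivée de l'accélération donne le jerk: j(t) = 4·exp(t). En dérivant le jerk, nous obtenons le snap: s(t) = 4·exp(t). En utilisant s(t) = 4·exp(t) et en substituant t = 3.9303660190319567, nous trouvons s = 203.702456009224.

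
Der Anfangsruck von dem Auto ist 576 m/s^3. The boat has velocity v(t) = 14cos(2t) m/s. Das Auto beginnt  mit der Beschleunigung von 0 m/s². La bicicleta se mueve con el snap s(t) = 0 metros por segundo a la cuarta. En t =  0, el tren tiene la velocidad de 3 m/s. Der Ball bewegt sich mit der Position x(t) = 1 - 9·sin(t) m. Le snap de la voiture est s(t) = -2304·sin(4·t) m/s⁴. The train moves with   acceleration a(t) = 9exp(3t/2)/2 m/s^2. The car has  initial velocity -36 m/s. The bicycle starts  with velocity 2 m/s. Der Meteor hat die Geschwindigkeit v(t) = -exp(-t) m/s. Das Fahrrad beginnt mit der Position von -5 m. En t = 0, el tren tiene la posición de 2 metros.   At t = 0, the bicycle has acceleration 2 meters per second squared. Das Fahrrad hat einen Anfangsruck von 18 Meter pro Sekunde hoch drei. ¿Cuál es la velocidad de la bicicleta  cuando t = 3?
Debemos encontrar la integral de nuestra ecuación del snap s(t) = 0 3 veces. La antiderivada del snap, con j(0) = 18, da la sacudida: j(t) = 18. Integrando la sacudida y usando la condición inicial a(0) = 2, obtenemos a(t) = 18·t + 2. Tomando ∫a(t)dt y aplicando v(0) = 2, encontramos v(t) = 9·t^2 + 2·t + 2. De la ecuación de la velocidad v(t) = 9·t^2 + 2·t + 2, sustituimos t = 3 para obtener v = 89.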